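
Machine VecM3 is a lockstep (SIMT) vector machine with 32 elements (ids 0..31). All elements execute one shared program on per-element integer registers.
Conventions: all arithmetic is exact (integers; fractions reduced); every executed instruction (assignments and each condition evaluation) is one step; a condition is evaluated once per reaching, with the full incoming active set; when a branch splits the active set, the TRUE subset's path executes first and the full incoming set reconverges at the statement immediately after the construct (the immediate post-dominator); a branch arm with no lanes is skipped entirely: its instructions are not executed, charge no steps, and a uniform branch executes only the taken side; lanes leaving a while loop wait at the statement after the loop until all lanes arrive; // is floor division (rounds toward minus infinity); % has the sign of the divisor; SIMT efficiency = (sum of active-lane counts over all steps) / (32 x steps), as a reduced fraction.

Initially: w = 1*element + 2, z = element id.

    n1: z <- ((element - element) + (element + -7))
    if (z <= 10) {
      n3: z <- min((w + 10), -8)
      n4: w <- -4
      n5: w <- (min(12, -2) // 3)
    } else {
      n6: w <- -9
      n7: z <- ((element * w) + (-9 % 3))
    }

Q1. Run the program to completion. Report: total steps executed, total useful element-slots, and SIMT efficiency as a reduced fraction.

Answer: 7 steps, 146 useful, 73/112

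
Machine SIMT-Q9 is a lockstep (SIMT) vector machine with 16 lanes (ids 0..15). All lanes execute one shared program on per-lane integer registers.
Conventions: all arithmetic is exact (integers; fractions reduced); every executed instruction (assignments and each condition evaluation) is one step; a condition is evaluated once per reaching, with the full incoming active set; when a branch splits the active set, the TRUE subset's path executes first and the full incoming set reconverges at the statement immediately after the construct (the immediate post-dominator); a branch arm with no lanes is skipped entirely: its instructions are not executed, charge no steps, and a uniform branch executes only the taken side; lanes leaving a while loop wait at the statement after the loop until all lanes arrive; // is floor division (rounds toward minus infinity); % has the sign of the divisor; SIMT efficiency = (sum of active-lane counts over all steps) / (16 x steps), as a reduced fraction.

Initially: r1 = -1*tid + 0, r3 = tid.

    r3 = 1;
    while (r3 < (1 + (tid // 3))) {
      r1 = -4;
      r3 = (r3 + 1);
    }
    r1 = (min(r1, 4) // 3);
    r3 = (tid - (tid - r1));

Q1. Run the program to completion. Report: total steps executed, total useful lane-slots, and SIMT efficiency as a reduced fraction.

Answer: 19 steps, 169 useful, 169/304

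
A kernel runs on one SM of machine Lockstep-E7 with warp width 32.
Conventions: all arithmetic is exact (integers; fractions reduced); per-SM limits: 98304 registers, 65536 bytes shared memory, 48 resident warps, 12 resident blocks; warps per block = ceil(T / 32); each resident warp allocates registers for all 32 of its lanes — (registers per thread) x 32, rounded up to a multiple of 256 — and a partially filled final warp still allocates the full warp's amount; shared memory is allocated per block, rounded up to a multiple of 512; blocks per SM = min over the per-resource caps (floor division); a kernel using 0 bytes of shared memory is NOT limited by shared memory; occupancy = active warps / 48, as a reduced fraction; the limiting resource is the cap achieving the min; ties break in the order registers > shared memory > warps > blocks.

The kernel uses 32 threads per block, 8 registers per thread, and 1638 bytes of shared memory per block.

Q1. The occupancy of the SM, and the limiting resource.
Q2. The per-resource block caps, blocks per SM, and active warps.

Answer: occupancy 1/4, limited by blocks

registers: 384 blocks
shared memory: 32 blocks
warps: 48 blocks
blocks: 12 blocks

Answer: 12 blocks, 12 active warps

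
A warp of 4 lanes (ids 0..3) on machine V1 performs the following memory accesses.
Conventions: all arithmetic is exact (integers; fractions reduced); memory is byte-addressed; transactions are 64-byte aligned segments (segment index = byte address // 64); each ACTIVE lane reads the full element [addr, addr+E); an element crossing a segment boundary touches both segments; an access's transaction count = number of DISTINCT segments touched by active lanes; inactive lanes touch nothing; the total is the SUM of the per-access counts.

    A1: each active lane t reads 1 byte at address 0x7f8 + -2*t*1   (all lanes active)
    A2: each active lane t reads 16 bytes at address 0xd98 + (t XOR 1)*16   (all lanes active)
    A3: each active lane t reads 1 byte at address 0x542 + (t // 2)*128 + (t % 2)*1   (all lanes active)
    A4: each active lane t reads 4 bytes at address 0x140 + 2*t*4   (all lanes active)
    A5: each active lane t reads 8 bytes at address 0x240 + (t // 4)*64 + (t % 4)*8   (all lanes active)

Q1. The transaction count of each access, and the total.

A1: 1 transaction
A2: 2 transactions
A3: 2 transactions
A4: 1 transaction
A5: 1 transaction

Answer: 1,2,2,1,1; total 7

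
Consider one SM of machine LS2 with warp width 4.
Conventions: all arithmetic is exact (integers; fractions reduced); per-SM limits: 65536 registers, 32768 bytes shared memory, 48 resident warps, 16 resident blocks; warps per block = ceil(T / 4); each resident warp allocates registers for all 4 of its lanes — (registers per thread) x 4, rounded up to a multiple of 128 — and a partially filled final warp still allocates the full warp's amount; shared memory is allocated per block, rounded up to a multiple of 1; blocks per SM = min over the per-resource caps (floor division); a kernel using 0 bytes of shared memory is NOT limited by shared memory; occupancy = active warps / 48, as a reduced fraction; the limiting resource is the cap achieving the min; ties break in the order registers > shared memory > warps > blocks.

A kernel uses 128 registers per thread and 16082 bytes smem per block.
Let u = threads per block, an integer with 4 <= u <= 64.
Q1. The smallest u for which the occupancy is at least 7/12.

Answer: u = 53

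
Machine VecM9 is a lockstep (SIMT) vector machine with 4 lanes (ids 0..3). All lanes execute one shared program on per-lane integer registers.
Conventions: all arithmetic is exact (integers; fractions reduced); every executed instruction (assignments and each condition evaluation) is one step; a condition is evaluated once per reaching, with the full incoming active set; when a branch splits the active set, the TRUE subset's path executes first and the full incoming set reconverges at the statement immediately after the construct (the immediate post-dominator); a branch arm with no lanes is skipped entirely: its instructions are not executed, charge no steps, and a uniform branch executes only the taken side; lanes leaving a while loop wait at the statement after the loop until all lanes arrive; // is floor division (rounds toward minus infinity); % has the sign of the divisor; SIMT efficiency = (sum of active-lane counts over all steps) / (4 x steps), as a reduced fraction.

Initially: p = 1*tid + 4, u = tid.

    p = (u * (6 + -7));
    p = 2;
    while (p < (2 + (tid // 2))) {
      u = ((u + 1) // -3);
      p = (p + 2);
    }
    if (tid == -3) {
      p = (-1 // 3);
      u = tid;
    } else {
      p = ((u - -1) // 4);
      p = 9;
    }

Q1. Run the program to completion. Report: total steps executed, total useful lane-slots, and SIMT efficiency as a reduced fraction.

Answer: 9 steps, 30 useful, 5/6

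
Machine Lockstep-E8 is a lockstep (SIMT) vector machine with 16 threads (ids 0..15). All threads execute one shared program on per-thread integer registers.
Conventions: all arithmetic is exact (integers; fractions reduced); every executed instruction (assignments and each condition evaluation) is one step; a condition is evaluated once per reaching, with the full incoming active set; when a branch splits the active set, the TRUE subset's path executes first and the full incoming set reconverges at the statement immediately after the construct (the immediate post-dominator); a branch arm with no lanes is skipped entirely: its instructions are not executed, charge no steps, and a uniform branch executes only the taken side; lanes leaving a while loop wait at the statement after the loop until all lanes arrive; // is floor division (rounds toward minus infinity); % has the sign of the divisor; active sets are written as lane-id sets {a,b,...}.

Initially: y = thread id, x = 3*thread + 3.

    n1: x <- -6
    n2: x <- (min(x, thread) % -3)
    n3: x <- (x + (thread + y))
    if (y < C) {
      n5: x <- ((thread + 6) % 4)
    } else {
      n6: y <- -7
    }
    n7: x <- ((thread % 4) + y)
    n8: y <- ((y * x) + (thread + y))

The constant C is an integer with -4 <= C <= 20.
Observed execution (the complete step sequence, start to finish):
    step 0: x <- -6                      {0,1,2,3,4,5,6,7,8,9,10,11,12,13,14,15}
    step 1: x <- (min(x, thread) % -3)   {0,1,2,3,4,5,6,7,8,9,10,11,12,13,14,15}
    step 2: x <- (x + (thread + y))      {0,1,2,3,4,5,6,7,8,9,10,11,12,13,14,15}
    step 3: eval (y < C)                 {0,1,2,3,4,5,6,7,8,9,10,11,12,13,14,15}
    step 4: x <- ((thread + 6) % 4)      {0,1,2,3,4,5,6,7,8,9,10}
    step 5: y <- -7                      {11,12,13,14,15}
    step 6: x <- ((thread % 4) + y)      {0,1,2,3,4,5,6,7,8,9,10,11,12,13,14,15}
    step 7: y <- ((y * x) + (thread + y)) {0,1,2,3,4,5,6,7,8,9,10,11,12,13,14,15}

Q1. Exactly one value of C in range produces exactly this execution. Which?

Answer: C = 11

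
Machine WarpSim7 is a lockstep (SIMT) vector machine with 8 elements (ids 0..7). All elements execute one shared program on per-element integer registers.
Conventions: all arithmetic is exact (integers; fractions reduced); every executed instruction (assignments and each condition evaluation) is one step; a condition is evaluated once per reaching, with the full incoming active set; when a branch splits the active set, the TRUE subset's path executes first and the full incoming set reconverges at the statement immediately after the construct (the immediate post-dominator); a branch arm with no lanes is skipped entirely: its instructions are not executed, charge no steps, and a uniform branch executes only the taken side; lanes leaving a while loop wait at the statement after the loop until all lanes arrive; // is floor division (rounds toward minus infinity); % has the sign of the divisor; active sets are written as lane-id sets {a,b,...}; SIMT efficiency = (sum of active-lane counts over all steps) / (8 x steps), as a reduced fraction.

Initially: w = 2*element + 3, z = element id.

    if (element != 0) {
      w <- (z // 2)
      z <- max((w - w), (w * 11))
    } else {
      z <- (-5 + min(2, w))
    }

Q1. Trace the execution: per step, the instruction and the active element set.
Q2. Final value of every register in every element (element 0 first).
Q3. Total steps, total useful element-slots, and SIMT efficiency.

step 0: eval (element != 0)          {0,1,2,3,4,5,6,7}
step 1: w <- (z // 2)                {1,2,3,4,5,6,7}
step 2: z <- max((w - w), (w * 11))  {1,2,3,4,5,6,7}
step 3: z <- (-5 + min(2, w))        {0}

Answer: 4 steps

w: 3,0,1,1,2,2,3,3
z: -3,0,11,11,22,22,33,33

steps = 4; useful = 23; efficiency = 23/32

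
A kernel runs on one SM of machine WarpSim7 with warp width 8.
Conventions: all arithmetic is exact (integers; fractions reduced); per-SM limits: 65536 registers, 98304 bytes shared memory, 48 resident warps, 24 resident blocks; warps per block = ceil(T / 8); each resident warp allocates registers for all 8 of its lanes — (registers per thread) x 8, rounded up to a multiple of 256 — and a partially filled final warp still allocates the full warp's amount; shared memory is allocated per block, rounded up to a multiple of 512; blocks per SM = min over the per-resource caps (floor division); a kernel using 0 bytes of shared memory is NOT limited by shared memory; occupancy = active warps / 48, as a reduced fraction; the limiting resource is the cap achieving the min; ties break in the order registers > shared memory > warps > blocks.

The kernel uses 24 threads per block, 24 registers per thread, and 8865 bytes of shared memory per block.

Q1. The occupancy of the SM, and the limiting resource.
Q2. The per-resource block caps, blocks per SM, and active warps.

Answer: occupancy 5/8, limited by shared memory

registers: 85 blocks
shared memory: 10 blocks
warps: 16 blocks
blocks: 24 blocks

Answer: 10 blocks, 30 active warps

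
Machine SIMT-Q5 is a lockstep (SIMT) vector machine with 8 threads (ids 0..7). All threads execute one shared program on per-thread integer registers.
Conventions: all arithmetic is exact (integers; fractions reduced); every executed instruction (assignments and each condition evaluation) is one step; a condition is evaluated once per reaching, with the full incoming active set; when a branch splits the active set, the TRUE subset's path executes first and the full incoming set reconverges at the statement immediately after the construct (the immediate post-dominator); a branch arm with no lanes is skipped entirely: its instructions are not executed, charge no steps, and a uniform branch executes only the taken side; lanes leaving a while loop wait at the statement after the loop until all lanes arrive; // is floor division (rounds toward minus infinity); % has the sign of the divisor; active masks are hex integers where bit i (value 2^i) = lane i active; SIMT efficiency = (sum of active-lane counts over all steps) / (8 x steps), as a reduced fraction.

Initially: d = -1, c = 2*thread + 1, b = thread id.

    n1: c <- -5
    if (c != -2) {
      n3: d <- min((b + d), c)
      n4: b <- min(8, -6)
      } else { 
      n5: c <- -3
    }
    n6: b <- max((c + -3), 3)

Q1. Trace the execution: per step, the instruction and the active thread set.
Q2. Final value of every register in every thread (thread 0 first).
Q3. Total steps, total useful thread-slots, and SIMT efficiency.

step 0: c <- -5                      0xff
step 1: eval (c != -2)               0xff
step 2: d <- min((b + d), c)         0xff
step 3: b <- min(8, -6)              0xff
step 4: b <- max((c + -3), 3)        0xff

Answer: 5 steps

d: -5,-5,-5,-5,-5,-5,-5,-5
c: -5,-5,-5,-5,-5,-5,-5,-5
b: 3,3,3,3,3,3,3,3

steps = 5; useful = 40; efficiency = 40/40 = 1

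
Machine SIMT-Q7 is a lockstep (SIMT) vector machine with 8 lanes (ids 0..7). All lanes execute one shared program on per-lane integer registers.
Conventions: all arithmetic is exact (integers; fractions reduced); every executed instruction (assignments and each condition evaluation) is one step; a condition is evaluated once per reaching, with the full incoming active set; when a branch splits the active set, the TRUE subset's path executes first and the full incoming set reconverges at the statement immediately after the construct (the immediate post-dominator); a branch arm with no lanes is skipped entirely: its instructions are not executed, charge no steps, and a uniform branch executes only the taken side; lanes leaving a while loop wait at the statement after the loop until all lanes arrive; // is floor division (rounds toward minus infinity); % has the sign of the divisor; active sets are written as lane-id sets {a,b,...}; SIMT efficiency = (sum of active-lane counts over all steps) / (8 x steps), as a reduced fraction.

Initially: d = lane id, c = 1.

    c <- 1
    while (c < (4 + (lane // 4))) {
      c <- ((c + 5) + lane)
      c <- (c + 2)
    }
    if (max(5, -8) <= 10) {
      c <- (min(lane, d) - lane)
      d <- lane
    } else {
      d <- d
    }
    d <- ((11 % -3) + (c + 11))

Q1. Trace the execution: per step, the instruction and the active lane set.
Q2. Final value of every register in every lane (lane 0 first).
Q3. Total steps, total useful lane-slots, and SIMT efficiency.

step 0: c <- 1                       {0,1,2,3,4,5,6,7}
step 1: eval (c < (4 + (lane // 4))) {0,1,2,3,4,5,6,7}
step 2: c <- ((c + 5) + lane)        {0,1,2,3,4,5,6,7}
step 3: c <- (c + 2)                 {0,1,2,3,4,5,6,7}
step 4: eval (c < (4 + (lane // 4))) {0,1,2,3,4,5,6,7}
step 5: eval (max(5, -8) <= 10)      {0,1,2,3,4,5,6,7}
step 6: c <- (min(lane, d) - lane)   {0,1,2,3,4,5,6,7}
step 7: d <- lane                    {0,1,2,3,4,5,6,7}
step 8: d <- ((11 % -3) + (c + 11))  {0,1,2,3,4,5,6,7}

Answer: 9 steps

d: 10,10,10,10,10,10,10,10
c: 0,0,0,0,0,0,0,0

steps = 9; useful = 72; efficiency = 72/72 = 1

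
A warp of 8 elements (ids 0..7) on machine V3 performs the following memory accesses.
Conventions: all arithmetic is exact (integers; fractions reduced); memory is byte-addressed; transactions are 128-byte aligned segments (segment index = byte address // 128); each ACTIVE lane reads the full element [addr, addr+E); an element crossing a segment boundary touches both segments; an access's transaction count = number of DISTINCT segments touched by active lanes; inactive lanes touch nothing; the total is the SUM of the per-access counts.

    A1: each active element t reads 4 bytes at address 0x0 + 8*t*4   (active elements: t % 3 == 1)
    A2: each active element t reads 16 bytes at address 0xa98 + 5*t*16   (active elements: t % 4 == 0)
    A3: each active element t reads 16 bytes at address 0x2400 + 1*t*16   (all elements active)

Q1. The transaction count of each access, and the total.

A1: 2 transactions
A2: 2 transactions
A3: 1 transaction

Answer: 2,2,1; total 5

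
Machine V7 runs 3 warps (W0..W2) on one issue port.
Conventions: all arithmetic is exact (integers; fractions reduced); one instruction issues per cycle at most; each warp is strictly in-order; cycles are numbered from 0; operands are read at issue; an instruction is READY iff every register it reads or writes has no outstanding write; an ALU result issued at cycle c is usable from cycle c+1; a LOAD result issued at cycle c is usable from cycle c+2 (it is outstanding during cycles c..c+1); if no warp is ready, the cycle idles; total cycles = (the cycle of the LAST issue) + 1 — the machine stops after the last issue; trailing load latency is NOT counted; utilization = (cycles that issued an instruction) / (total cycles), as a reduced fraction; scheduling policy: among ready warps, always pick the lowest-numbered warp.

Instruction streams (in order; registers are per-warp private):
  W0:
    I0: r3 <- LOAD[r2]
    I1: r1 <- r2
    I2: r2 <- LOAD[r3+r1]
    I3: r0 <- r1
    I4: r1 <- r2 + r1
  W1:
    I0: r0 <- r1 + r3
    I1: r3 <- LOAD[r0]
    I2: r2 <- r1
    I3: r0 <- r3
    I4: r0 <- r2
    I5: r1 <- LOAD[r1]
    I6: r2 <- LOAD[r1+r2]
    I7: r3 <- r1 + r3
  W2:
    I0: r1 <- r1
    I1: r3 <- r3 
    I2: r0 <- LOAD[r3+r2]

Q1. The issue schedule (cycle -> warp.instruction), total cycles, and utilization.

cycle 0: W0.I0
cycle 1: W0.I1
cycle 2: W0.I2
cycle 3: W0.I3
cycle 4: W0.I4
cycle 5: W1.I0
cycle 6: W1.I1
cycle 7: W1.I2
cycle 8: W1.I3
cycle 9: W1.I4
cycle 10: W1.I5
cycle 11: W2.I0
cycle 12: W1.I6
cycle 13: W1.I7
cycle 14: W2.I1
cycle 15: W2.I2

Answer: 16 cycles, utilization 1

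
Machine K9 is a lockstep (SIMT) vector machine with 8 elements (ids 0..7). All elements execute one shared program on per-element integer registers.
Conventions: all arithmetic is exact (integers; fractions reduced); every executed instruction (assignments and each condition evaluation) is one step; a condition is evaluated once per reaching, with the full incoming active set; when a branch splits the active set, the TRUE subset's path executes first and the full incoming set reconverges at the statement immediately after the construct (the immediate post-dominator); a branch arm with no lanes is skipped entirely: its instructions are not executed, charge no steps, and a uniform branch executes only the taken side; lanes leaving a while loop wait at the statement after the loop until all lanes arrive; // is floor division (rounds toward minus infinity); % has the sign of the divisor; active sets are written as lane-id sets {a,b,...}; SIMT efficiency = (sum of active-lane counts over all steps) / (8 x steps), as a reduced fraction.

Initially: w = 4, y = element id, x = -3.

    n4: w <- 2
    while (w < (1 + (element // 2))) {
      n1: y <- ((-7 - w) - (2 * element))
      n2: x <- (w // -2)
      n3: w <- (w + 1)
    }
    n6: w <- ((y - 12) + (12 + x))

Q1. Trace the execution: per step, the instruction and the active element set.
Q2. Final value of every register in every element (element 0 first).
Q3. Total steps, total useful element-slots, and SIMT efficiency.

step 0: w <- 2                       {0,1,2,3,4,5,6,7}
step 1: eval (w < (1 + (element // 2))) {0,1,2,3,4,5,6,7}
step 2: y <- ((-7 - w) - (2 * element)) {4,5,6,7}
step 3: x <- (w // -2)               {4,5,6,7}
step 4: w <- (w + 1)                 {4,5,6,7}
step 5: eval (w < (1 + (element // 2))) {4,5,6,7}
step 6: y <- ((-7 - w) - (2 * element)) {6,7}
step 7: x <- (w // -2)               {6,7}
step 8: w <- (w + 1)                 {6,7}
step 9: eval (w < (1 + (element // 2))) {6,7}
step 10: w <- ((y - 12) + (12 + x))   {0,1,2,3,4,5,6,7}

Answer: 11 steps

w: -3,-2,-1,0,-18,-20,-24,-26
y: 0,1,2,3,-17,-19,-22,-24
x: -3,-3,-3,-3,-1,-1,-2,-2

steps = 11; useful = 48; efficiency = 48/88 = 6/11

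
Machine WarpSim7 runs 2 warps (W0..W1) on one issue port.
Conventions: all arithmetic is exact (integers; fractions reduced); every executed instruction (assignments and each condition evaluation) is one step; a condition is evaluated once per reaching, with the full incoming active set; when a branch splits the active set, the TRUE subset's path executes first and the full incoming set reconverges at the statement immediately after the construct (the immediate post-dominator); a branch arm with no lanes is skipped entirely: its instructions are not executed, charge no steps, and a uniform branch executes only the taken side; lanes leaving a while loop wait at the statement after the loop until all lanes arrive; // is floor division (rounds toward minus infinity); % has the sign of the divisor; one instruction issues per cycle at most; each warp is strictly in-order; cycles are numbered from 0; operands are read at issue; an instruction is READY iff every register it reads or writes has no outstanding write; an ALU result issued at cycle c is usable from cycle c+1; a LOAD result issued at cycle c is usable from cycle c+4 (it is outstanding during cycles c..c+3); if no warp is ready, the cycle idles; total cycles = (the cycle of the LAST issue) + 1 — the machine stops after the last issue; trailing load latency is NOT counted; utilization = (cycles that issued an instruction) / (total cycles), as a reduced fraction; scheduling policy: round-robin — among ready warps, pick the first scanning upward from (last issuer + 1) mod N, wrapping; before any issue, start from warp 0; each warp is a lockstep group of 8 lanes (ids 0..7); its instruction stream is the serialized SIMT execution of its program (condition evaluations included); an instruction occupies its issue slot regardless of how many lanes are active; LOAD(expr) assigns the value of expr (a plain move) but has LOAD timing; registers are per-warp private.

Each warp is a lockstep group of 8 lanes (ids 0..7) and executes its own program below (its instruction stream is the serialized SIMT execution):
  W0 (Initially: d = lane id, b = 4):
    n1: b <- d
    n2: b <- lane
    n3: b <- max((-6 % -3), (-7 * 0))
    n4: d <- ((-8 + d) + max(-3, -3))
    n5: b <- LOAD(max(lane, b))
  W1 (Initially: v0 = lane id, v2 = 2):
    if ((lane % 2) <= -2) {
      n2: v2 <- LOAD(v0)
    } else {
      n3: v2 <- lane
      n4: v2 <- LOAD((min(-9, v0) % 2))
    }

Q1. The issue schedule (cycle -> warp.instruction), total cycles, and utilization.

cycle 0: W0.I0
cycle 1: W1.I0
cycle 2: W0.I1
cycle 3: W1.I1
cycle 4: W0.I2
cycle 5: W1.I2
cycle 6: W0.I3
cycle 7: W0.I4

Answer: 8 cycles, utilization 1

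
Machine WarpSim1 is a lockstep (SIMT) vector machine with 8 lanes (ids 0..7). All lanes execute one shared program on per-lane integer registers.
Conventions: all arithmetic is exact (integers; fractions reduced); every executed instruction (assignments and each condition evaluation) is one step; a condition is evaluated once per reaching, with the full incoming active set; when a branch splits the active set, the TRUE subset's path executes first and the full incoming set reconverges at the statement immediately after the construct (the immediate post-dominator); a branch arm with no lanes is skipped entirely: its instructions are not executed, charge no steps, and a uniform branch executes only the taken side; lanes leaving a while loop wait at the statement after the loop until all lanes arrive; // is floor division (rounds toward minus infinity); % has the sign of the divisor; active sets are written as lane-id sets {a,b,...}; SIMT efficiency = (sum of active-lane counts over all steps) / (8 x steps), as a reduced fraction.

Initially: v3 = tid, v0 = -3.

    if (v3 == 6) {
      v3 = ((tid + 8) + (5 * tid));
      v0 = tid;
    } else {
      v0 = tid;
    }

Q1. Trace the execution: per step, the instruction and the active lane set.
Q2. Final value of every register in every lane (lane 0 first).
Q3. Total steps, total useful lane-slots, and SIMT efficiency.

step 0: eval (v3 == 6)               {0,1,2,3,4,5,6,7}
step 1: v3 <- ((tid + 8) + (5 * tid)) {6}
step 2: v0 <- tid                    {6}
step 3: v0 <- tid                    {0,1,2,3,4,5,7}

Answer: 4 steps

v3: 0,1,2,3,4,5,44,7
v0: 0,1,2,3,4,5,6,7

steps = 4; useful = 17; efficiency = 17/32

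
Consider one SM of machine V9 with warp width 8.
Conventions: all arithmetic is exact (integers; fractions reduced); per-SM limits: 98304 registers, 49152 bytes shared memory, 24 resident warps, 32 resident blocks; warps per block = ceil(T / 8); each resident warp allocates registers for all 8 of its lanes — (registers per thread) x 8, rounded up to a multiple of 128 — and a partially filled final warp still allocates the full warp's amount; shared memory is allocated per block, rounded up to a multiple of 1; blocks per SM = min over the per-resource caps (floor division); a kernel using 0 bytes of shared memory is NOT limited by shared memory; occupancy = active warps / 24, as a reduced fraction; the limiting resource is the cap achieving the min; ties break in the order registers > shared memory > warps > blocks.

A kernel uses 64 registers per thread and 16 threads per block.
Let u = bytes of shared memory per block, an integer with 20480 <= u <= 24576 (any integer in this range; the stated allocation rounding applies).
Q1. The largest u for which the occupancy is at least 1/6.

Answer: u = 24576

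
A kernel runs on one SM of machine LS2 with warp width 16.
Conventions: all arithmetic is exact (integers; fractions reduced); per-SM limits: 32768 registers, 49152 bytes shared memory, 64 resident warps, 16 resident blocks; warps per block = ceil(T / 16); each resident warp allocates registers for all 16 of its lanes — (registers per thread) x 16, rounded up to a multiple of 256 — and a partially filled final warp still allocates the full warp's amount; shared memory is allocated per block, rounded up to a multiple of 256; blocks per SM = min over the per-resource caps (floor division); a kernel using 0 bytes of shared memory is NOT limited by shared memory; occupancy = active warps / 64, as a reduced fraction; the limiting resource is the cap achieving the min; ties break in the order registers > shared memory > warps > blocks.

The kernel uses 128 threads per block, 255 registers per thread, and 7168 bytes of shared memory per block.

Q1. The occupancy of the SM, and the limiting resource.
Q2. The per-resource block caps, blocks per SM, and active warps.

Answer: occupancy 1/8, limited by registers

registers: 1 block
shared memory: 6 blocks
warps: 8 blocks
blocks: 16 blocks

Answer: 1 block, 8 active warps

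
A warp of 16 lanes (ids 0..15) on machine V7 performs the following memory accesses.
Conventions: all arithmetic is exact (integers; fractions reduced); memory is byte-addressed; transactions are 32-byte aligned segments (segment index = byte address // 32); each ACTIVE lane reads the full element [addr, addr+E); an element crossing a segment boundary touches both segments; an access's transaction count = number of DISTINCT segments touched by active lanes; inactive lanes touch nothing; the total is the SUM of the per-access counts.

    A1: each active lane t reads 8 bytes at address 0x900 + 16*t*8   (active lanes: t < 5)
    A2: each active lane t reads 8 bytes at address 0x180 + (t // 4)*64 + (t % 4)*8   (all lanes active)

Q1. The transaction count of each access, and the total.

A1: 5 transactions
A2: 4 transactions

Answer: 5,4; total 9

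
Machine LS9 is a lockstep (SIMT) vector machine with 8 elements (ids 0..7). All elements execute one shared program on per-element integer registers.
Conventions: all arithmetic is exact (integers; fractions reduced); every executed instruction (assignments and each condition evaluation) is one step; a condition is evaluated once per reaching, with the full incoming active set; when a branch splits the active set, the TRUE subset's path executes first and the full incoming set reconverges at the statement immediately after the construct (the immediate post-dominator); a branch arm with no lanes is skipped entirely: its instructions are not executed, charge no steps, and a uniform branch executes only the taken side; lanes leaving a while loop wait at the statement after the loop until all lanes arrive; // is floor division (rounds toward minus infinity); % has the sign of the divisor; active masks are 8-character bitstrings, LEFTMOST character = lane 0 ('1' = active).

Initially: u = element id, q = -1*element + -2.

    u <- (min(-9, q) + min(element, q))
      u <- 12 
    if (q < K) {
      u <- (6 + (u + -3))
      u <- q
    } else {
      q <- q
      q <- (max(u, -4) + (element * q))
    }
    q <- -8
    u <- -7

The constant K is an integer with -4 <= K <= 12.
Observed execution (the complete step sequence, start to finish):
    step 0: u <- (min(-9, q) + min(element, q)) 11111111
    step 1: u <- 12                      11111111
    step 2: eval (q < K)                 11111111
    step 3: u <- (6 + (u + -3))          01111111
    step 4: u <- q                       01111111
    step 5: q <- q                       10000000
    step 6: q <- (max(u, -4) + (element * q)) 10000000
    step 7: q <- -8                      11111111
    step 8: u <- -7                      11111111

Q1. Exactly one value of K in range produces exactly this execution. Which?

Answer: K = -2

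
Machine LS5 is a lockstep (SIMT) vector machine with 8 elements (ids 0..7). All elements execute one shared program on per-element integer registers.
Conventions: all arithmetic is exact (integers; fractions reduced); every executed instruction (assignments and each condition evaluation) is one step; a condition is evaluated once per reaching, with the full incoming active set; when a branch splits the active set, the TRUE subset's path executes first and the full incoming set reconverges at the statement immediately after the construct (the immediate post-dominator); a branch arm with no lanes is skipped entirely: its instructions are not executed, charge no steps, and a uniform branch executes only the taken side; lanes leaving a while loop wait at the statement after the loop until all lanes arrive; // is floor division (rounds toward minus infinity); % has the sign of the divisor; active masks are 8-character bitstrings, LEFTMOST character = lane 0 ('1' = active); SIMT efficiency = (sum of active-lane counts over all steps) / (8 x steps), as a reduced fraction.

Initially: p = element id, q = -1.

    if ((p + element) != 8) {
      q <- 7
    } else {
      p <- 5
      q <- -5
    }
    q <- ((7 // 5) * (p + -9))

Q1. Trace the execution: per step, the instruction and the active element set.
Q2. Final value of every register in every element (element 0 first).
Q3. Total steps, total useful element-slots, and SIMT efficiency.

step 0: eval ((p + element) != 8)    11111111
step 1: q <- 7                       11110111
step 2: p <- 5                       00001000
step 3: q <- -5                      00001000
step 4: q <- ((7 // 5) * (p + -9))   11111111

Answer: 5 steps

p: 0,1,2,3,5,5,6,7
q: -9,-8,-7,-6,-4,-4,-3,-2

steps = 5; useful = 25; efficiency = 25/40 = 5/8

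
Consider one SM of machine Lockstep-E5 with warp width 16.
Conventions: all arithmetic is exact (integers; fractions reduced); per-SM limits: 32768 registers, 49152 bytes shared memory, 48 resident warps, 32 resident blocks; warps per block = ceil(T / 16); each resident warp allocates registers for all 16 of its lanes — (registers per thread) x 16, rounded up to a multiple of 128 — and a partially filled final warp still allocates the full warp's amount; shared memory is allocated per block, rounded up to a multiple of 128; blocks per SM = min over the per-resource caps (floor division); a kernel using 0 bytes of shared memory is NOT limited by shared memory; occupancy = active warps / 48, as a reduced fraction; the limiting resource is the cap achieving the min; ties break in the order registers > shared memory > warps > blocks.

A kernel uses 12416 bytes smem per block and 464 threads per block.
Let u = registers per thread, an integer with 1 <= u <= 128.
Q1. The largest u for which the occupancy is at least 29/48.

Answer: u = 64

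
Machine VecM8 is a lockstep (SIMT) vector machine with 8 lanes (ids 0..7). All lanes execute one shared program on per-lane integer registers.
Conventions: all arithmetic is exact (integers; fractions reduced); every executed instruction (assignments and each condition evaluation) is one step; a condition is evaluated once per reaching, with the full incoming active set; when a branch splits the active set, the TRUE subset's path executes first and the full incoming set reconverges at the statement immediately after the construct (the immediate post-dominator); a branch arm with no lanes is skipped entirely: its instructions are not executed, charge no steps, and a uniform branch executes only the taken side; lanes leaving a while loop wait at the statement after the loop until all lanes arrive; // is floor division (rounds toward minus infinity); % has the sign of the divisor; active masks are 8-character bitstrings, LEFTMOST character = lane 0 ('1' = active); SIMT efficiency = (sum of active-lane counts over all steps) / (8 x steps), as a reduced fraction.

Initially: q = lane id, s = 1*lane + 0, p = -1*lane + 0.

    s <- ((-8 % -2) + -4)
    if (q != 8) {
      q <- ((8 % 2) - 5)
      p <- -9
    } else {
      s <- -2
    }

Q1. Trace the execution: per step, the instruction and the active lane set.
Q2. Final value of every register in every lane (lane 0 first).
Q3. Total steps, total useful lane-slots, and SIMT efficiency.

step 0: s <- ((-8 % -2) + -4)        11111111
step 1: eval (q != 8)                11111111
step 2: q <- ((8 % 2) - 5)           11111111
step 3: p <- -9                      11111111

Answer: 4 steps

q: -5,-5,-5,-5,-5,-5,-5,-5
s: -4,-4,-4,-4,-4,-4,-4,-4
p: -9,-9,-9,-9,-9,-9,-9,-9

steps = 4; useful = 32; efficiency = 32/32 = 1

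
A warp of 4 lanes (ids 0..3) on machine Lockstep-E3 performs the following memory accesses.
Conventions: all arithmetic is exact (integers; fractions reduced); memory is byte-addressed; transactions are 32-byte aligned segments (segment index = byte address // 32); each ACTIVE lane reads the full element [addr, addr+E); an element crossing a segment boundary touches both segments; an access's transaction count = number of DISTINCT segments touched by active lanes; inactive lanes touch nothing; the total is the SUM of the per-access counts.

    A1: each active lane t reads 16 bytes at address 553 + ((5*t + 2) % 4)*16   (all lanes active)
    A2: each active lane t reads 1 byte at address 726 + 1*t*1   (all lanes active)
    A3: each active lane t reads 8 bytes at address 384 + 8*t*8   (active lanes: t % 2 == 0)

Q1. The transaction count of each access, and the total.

A1: 3 transactions
A2: 1 transaction
A3: 2 transactions

Answer: 3,1,2; total 6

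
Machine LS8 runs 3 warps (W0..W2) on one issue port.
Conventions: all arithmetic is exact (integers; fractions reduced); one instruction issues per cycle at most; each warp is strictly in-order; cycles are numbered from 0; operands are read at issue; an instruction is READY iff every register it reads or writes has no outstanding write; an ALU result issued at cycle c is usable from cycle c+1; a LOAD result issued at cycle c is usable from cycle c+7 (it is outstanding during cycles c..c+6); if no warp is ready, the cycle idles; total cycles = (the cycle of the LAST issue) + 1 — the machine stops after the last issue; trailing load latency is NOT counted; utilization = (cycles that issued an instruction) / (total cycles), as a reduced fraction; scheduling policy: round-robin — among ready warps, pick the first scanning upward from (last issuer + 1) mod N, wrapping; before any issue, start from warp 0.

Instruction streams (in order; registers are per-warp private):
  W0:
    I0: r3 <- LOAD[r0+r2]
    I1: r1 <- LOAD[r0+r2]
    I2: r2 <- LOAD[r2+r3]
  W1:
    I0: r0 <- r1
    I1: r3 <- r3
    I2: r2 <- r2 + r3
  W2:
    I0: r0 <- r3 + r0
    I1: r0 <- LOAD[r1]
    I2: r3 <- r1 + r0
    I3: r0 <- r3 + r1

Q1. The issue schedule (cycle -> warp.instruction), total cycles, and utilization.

cycle 0: W0.I0
cycle 1: W1.I0
cycle 2: W2.I0
cycle 3: W0.I1
cycle 4: W1.I1
cycle 5: W2.I1
cycle 6: W1.I2
cycle 7: W0.I2
cycle 8: idle
cycle 9: idle
cycle 10: idle
cycle 11: idle
cycle 12: W2.I2
cycle 13: W2.I3

Answer: 14 cycles, utilization 5/7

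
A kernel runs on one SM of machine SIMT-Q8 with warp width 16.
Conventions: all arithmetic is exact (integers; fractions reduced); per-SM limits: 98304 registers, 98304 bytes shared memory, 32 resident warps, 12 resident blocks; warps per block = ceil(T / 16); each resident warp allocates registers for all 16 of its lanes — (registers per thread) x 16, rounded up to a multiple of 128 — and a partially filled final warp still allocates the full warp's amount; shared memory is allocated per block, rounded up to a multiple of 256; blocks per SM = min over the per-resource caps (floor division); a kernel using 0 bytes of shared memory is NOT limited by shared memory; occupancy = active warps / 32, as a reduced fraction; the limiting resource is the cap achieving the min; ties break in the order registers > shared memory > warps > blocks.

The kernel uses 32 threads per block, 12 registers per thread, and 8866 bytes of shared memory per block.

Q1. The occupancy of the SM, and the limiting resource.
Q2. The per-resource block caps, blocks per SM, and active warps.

Answer: occupancy 5/8, limited by shared memory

registers: 192 blocks
shared memory: 10 blocks
warps: 16 blocks
blocks: 12 blocks

Answer: 10 blocks, 20 active warps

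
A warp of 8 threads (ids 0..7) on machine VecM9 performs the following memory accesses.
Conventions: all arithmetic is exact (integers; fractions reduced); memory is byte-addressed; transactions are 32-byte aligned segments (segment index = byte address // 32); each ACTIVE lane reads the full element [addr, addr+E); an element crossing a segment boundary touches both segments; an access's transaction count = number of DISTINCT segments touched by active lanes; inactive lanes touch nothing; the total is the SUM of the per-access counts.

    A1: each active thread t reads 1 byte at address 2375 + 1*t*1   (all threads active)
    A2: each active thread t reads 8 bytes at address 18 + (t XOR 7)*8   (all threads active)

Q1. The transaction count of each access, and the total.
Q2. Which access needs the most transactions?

A1: 1 transaction
A2: 3 transactions

Answer: 1,3; total 4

Answer: A2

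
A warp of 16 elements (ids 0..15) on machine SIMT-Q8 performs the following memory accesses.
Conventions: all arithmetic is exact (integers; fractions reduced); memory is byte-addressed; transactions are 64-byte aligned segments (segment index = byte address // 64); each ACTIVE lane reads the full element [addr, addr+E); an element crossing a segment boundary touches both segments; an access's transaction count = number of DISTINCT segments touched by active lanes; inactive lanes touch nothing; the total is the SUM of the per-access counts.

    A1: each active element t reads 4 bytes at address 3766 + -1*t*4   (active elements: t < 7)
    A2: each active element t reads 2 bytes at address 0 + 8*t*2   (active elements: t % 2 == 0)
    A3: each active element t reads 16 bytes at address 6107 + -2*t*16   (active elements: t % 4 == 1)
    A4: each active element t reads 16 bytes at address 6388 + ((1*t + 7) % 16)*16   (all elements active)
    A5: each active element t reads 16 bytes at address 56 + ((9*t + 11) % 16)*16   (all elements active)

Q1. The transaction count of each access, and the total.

A1: 1 transaction
A2: 4 transactions
A3: 8 transactions
A4: 5 transactions
A5: 5 transactions

Answer: 1,4,8,5,5; total 23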